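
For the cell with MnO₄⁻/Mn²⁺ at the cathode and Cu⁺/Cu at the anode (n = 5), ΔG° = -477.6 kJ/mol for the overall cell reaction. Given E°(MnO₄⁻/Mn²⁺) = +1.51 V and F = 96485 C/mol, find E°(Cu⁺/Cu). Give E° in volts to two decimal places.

+0.52 V

E°cell = −ΔG°/(nF) = −(-477.6×10³)/((5)(96485)) = +0.990 V.
Since MnO₄⁻/Mn²⁺ is the cathode and Cu⁺/Cu the anode, E°cell = E°(MnO₄⁻/Mn²⁺) − E°(Cu⁺/Cu).
So E°(Cu⁺/Cu) = E°(MnO₄⁻/Mn²⁺) − E°cell = (+1.51) − (+0.990) = +0.52 V.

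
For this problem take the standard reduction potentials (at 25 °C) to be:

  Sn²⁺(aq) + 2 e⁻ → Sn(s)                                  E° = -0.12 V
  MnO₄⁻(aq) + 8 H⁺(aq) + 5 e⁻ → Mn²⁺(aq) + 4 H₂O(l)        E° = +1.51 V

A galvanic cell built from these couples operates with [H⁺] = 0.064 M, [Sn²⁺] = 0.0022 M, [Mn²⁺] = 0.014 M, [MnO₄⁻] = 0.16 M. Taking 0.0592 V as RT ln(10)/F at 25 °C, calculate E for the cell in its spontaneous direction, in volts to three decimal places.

+1.608 V

MnO₄⁻/Mn²⁺ is the cathode (higher E°), Sn²⁺/Sn the anode: E°cell = +1.51 − (-0.12) = +1.63 V, n = 10.
Overall: 2 MnO₄⁻(aq) + 16 H⁺(aq) + 5 Sn(s) → 2 Mn²⁺(aq) + 8 H₂O(l) + 5 Sn²⁺(aq)
Q = [Mn²⁺]^2·[Sn²⁺]^5 / ([MnO₄⁻]^2·[H⁺]^16); log Q = 3.697.
E = E° − (0.0592/n) log Q = +1.63 − (0.0592/10)(3.697) = +1.608 V.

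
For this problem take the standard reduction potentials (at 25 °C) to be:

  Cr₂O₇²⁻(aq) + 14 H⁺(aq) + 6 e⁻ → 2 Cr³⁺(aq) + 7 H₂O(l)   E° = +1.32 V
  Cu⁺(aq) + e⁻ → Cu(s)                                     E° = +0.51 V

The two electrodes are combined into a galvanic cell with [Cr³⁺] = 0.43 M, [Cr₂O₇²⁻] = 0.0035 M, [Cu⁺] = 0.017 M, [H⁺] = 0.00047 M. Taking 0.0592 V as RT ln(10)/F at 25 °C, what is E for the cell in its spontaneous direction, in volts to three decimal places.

+0.438 V

Cr₂O₇²⁻/Cr³⁺ is the cathode (higher E°), Cu⁺/Cu the anode: E°cell = +1.32 − (+0.51) = +0.81 V, n = 6.
Overall: Cr₂O₇²⁻(aq) + 14 H⁺(aq) + 6 Cu(s) → 2 Cr³⁺(aq) + 7 H₂O(l) + 6 Cu⁺(aq)
Q = [Cr³⁺]^2·[Cu⁺]^6 / ([Cr₂O₇²⁻]·[H⁺]^14); log Q = 37.696.
E = E° − (0.0592/n) log Q = +0.81 − (0.0592/6)(37.696) = +0.438 V.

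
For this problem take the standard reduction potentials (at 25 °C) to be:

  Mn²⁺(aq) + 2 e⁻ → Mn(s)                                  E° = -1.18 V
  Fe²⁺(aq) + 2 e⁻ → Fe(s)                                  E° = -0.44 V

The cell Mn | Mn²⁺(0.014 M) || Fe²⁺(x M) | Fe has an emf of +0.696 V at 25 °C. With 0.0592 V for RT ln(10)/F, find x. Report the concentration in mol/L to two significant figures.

0.00046 M

Fe²⁺/Fe is the cathode, Mn²⁺/Mn the anode: E°cell = +0.74 V, n = 2.
Overall reaction: Fe²⁺(aq) + Mn(s) → Fe(s) + Mn²⁺(aq); Q = [Mn²⁺]^1/[Fe²⁺]^1.
From E = E° − (0.0592/n) log Q: log Q = (E° − E)·n/0.0592 = (+0.74 − (+0.696))·2/0.0592 = 1.4865.
So 1·log[Fe²⁺] = 1·log(0.014) − log Q = -1.8539 − (1.4865) = -3.3404; [Fe²⁺] = 10^(-3.3404) ≈ 0.00046 M.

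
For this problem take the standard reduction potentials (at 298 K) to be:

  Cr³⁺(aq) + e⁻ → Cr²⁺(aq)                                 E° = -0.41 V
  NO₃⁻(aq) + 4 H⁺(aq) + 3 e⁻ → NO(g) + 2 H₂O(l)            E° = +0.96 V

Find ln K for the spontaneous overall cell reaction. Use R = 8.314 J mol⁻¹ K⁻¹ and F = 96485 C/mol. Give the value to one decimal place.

Cathode: NO₃⁻/NO; anode: Cr³⁺/Cr²⁺. E°cell = (+0.96) − (-0.41) = +1.37 V, with n = 3.
ΔG° = −nFE° = −RT ln K, so ln K = nFE°/(RT) = (3)(96485)(+1.37) / ((8.314)(298)) = 160.057.

160.1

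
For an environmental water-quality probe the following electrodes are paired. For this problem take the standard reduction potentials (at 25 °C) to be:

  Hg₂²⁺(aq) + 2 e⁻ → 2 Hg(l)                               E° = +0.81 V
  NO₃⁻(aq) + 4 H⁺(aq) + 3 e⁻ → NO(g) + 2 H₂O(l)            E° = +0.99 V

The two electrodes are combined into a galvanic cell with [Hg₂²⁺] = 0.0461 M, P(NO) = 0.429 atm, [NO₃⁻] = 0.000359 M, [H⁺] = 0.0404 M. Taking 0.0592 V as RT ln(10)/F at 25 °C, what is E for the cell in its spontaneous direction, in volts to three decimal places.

NO₃⁻/NO is the cathode (higher E°), Hg₂²⁺/Hg the anode: E°cell = +0.99 − (+0.81) = +0.18 V, n = 6.
Overall: 2 NO₃⁻(aq) + 8 H⁺(aq) + 6 Hg(l) → 2 NO(g) + 4 H₂O(l) + 3 Hg₂²⁺(aq)
Q = P(NO)^2·[Hg₂²⁺]^3 / ([NO₃⁻]^2·[H⁺]^8); log Q = 13.295.
E = E° − (0.0592/n) log Q = +0.18 − (0.0592/6)(13.295) = +0.049 V.

+0.049 V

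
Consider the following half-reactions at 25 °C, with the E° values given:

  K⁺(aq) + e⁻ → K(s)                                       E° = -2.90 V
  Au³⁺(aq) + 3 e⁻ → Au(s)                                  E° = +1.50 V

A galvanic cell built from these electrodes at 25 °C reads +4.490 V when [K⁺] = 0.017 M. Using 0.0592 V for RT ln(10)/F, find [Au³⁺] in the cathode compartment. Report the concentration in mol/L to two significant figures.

Au³⁺/Au is the cathode, K⁺/K the anode: E°cell = +4.40 V, n = 3.
Overall reaction: Au³⁺(aq) + 3 K(s) → Au(s) + 3 K⁺(aq); Q = [K⁺]^3/[Au³⁺]^1.
From E = E° − (0.0592/n) log Q: log Q = (E° − E)·n/0.0592 = (+4.40 − (+4.490))·3/0.0592 = -4.5608.
So 1·log[Au³⁺] = 3·log(0.017) − log Q = -5.3087 − (-4.5608) = -0.7479; [Au³⁺] = 10^(-0.7479) ≈ 0.18 M.

0.18 M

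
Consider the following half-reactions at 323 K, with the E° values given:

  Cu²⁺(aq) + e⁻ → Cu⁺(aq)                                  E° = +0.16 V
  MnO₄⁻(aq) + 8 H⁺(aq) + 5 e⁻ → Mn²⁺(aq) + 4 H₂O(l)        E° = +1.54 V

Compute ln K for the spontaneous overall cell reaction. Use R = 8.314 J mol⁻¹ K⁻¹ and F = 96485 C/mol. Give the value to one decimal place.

247.9

Cathode: MnO₄⁻/Mn²⁺; anode: Cu²⁺/Cu⁺. E°cell = (+1.54) − (+0.16) = +1.38 V, with n = 5.
ΔG° = −nFE° = −RT ln K, so ln K = nFE°/(RT) = (5)(96485)(+1.38) / ((8.314)(323)) = 247.911.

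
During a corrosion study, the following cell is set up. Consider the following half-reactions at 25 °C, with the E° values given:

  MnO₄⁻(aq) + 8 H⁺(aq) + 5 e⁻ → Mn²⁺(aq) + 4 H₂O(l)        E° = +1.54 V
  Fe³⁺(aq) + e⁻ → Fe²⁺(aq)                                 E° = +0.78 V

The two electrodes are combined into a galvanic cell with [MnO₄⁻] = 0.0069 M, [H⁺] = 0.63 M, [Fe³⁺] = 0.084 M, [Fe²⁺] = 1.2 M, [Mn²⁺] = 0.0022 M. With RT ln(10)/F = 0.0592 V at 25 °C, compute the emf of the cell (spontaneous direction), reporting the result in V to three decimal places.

+0.815 V

MnO₄⁻/Mn²⁺ is the cathode (higher E°), Fe³⁺/Fe²⁺ the anode: E°cell = +1.54 − (+0.78) = +0.76 V, n = 5.
Overall: MnO₄⁻(aq) + 8 H⁺(aq) + 5 Fe²⁺(aq) → Mn²⁺(aq) + 4 H₂O(l) + 5 Fe³⁺(aq)
Q = [Mn²⁺]·[Fe³⁺]^5 / ([MnO₄⁻]·[H⁺]^8·[Fe²⁺]^5); log Q = -4.666.
E = E° − (0.0592/n) log Q = +0.76 − (0.0592/5)(-4.666) = +0.815 V.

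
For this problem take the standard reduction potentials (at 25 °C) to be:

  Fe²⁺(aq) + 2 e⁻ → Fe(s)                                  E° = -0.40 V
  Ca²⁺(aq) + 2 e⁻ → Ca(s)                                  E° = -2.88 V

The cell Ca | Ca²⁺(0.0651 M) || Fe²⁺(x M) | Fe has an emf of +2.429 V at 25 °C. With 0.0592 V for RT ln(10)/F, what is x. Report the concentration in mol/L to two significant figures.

Fe²⁺/Fe is the cathode, Ca²⁺/Ca the anode: E°cell = +2.48 V, n = 2.
Overall reaction: Fe²⁺(aq) + Ca(s) → Fe(s) + Ca²⁺(aq); Q = [Ca²⁺]^1/[Fe²⁺]^1.
From E = E° − (0.0592/n) log Q: log Q = (E° − E)·n/0.0592 = (+2.48 − (+2.429))·2/0.0592 = 1.7230.
So 1·log[Fe²⁺] = 1·log(0.0651) − log Q = -1.1864 − (1.7230) = -2.9094; [Fe²⁺] = 10^(-2.9094) ≈ 0.0012 M.

0.0012 M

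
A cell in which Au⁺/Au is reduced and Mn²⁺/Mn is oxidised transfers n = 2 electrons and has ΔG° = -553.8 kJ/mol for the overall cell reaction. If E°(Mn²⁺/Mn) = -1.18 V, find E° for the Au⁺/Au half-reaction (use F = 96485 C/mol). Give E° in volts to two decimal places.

E°cell = −ΔG°/(nF) = −(-553.8×10³)/((2)(96485)) = +2.870 V.
Since Au⁺/Au is the cathode and Mn²⁺/Mn the anode, E°cell = E°(Au⁺/Au) − E°(Mn²⁺/Mn).
So E°(Au⁺/Au) = E°cell + E°(Mn²⁺/Mn) = +2.870 + (-1.18) = +1.69 V.

+1.69 V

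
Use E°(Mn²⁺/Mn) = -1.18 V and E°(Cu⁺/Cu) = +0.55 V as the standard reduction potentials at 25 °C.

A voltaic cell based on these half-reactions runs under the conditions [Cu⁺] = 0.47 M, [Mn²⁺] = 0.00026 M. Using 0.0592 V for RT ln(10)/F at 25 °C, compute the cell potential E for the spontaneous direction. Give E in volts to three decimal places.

Cu⁺/Cu is the cathode (higher E°), Mn²⁺/Mn the anode: E°cell = +0.55 − (-1.18) = +1.73 V, n = 2.
Overall: 2 Cu⁺(aq) + Mn(s) → 2 Cu(s) + Mn²⁺(aq)
Q = [Mn²⁺] / ([Cu⁺]^2); log Q = -2.929.
E = E° − (0.0592/n) log Q = +1.73 − (0.0592/2)(-2.929) = +1.817 V.

+1.817 V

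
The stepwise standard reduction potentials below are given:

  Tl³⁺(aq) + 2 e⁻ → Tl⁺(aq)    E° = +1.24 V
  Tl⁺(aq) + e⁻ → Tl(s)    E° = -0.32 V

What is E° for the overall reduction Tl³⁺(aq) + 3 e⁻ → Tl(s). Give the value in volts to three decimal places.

Standard free energies of sequential steps add: ΔG°₃ = ΔG°₁ + ΔG°₂, so n₃E°₃ = n₁E°₁ + n₂E°₂.
E°₃ = (2×+1.24 + 1×-0.32) / 3 = (+2.160) / 3 = +0.720 V.

+0.720 V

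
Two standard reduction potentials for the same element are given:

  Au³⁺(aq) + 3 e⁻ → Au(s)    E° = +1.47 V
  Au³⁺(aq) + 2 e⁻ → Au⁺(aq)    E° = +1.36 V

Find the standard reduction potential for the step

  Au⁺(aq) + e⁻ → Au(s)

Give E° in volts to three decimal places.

Sequential free energies add, so n₃E°₃ = n₁E°₁ + n₂E°₂.
With n₃ = 3, and the known step contributing 2×(+1.36) V, the unknown satisfies 1·E° = 3×(+1.47) − 2×(+1.36) = +1.690.
E° = +1.690 / 1 = +1.690 V.

+1.690 V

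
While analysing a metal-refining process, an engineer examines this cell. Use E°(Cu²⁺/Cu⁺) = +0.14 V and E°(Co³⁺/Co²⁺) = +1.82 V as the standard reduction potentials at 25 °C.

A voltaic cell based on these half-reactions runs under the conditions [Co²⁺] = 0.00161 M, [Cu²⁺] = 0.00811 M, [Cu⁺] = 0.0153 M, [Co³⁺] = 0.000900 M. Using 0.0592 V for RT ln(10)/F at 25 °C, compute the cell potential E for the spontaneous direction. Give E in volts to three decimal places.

+1.681 V

Co³⁺/Co²⁺ is the cathode (higher E°), Cu²⁺/Cu⁺ the anode: E°cell = +1.82 − (+0.14) = +1.68 V, n = 1.
Overall: Co³⁺(aq) + Cu⁺(aq) → Co²⁺(aq) + Cu²⁺(aq)
Q = [Co²⁺]·[Cu²⁺] / ([Co³⁺]·[Cu⁺]); log Q = -0.023.
E = E° − (0.0592/n) log Q = +1.68 − (0.0592/1)(-0.023) = +1.681 V.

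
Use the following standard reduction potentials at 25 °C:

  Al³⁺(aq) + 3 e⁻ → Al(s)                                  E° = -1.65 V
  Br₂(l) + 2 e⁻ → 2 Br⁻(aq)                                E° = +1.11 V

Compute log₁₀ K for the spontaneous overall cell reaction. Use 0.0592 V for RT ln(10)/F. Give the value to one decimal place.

279.7

Cathode: Br₂/Br⁻; anode: Al³⁺/Al. E°cell = +2.76 V, n = 6.
log K = nE°cell / 0.0592 = (6)(+2.76) / 0.0592 = 279.7.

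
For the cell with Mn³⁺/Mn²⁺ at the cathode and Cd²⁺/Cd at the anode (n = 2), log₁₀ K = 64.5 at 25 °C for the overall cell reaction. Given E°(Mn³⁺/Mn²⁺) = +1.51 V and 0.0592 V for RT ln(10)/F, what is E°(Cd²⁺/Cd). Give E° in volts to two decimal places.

E°cell = (0.0592/n)·log K = (0.0592/2)(64.5) = +1.909 V.
Since Mn³⁺/Mn²⁺ is the cathode and Cd²⁺/Cd the anode, E°cell = E°(Mn³⁺/Mn²⁺) − E°(Cd²⁺/Cd).
So E°(Cd²⁺/Cd) = E°(Mn³⁺/Mn²⁺) − E°cell = (+1.51) − (+1.909) = -0.40 V.

-0.40 V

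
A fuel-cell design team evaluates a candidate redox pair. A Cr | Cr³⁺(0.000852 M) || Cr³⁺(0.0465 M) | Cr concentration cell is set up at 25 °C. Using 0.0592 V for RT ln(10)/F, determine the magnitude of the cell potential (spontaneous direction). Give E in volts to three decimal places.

+0.034 V

For a concentration cell E°cell = 0. The 0.0465 M side is the cathode (reduction is favoured where [Cr³⁺] is higher).
With n = 3, E = −(0.0592/3) log([Cr³⁺]ₐₙ/[Cr³⁺]꜀ₐₜ) = −(0.0592/3) log(0.000852/0.0465) = −(0.0592/3)(-1.737) = +0.034 V.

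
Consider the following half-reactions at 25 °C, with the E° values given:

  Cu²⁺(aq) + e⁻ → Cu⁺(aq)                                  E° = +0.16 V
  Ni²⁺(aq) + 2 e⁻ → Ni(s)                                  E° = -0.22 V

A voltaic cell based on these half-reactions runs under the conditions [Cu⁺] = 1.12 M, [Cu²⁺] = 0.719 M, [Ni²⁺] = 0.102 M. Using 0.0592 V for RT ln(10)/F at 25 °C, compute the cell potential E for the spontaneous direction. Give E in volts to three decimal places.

+0.398 V

Cu²⁺/Cu⁺ is the cathode (higher E°), Ni²⁺/Ni the anode: E°cell = +0.16 − (-0.22) = +0.38 V, n = 2.
Overall: 2 Cu²⁺(aq) + Ni(s) → 2 Cu⁺(aq) + Ni²⁺(aq)
Q = [Cu⁺]^2·[Ni²⁺] / ([Cu²⁺]^2); log Q = -0.606.
E = E° − (0.0592/n) log Q = +0.38 − (0.0592/2)(-0.606) = +0.398 V.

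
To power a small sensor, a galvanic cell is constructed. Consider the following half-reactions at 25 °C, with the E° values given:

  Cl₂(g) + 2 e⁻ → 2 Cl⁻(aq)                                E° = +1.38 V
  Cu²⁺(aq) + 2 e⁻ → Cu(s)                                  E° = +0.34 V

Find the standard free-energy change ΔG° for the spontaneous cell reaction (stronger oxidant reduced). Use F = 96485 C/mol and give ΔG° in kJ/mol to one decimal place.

-200.7 kJ/mol

Cl₂/Cl⁻ (E° = +1.38 V) is the cathode; Cu²⁺/Cu (E° = +0.34 V) is the anode, so E°cell = +1.04 V.
Balancing electrons gives n = 2 (lcm of 2 and 2).
ΔG° = −nFE° = −(2)(96485)(+1.04) = -200,689 J = -200.7 kJ/mol.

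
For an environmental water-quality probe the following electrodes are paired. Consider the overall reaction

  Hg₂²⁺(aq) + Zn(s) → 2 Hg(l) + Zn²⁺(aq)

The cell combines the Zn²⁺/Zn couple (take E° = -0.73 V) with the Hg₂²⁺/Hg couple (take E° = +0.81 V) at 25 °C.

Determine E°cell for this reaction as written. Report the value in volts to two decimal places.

The Hg₂²⁺/Hg couple has the higher reduction potential, so it is the cathode; Zn²⁺/Zn is oxidised at the anode.
E°cell = E°(cathode) − E°(anode) = (+0.81) − (-0.73) = +1.54 V.

+1.54 V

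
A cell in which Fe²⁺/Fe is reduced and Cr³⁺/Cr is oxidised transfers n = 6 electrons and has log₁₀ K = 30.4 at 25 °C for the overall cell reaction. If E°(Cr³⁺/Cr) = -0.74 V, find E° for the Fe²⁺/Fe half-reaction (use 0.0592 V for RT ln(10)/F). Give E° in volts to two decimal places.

E°cell = (0.0592/n)·log K = (0.0592/6)(30.4) = +0.300 V.
Since Fe²⁺/Fe is the cathode and Cr³⁺/Cr the anode, E°cell = E°(Fe²⁺/Fe) − E°(Cr³⁺/Cr).
So E°(Fe²⁺/Fe) = E°cell + E°(Cr³⁺/Cr) = +0.300 + (-0.74) = -0.44 V.

-0.44 V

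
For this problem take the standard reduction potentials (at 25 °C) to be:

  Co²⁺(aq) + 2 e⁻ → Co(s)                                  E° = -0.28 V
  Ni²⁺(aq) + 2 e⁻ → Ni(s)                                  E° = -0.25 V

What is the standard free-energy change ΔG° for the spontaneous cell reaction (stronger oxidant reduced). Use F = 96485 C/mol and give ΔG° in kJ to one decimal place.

-5.8 kJ

Ni²⁺/Ni (E° = -0.25 V) is the cathode; Co²⁺/Co (E° = -0.28 V) is the anode, so E°cell = +0.03 V.
Balancing electrons gives n = 2 (lcm of 2 and 2).
ΔG° = −nFE° = −(2)(96485)(+0.03) = -5,789 J = -5.8 kJ.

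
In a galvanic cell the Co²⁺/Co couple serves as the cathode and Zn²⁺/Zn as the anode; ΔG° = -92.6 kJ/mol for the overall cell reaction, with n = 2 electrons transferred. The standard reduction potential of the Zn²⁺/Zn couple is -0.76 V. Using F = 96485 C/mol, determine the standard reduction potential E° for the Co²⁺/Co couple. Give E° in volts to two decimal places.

E°cell = −ΔG°/(nF) = −(-92.6×10³)/((2)(96485)) = +0.480 V.
Since Co²⁺/Co is the cathode and Zn²⁺/Zn the anode, E°cell = E°(Co²⁺/Co) − E°(Zn²⁺/Zn).
So E°(Co²⁺/Co) = E°cell + E°(Zn²⁺/Zn) = +0.480 + (-0.76) = -0.28 V.

-0.28 V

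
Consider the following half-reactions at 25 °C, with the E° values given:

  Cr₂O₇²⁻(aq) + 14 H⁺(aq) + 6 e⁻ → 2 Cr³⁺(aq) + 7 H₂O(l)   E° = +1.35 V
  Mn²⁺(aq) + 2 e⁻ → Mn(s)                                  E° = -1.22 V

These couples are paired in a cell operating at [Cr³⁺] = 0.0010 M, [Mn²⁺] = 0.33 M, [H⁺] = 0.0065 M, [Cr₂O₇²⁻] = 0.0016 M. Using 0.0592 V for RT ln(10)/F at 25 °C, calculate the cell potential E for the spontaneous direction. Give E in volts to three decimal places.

+2.314 V

Cr₂O₇²⁻/Cr³⁺ is the cathode (higher E°), Mn²⁺/Mn the anode: E°cell = +1.35 − (-1.22) = +2.57 V, n = 6.
Overall: Cr₂O₇²⁻(aq) + 14 H⁺(aq) + 3 Mn(s) → 2 Cr³⁺(aq) + 7 H₂O(l) + 3 Mn²⁺(aq)
Q = [Cr³⁺]^2·[Mn²⁺]^3 / ([Cr₂O₇²⁻]·[H⁺]^14); log Q = 25.971.
E = E° − (0.0592/n) log Q = +2.57 − (0.0592/6)(25.971) = +2.314 V.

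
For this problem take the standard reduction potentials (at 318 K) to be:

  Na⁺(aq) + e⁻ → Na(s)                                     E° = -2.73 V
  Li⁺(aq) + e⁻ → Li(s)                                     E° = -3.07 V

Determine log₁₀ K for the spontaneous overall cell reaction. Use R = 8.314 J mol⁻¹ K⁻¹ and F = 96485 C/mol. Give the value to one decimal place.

Cathode: Na⁺/Na; anode: Li⁺/Li. E°cell = (-2.73) − (-3.07) = +0.34 V, with n = 1.
ΔG° = −nFE° = −RT ln K, so ln K = nFE°/(RT) = (1)(96485)(+0.34) / ((8.314)(318)) = 12.408.
log₁₀ K = 12.408 / ln 10 = 5.4.

5.4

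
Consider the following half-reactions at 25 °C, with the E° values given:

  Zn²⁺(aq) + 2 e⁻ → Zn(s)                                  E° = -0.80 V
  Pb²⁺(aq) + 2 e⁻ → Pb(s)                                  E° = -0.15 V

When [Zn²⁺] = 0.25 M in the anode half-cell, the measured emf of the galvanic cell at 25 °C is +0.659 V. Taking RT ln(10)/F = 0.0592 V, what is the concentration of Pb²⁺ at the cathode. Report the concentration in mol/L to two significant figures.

Pb²⁺/Pb is the cathode, Zn²⁺/Zn the anode: E°cell = +0.65 V, n = 2.
Overall reaction: Pb²⁺(aq) + Zn(s) → Pb(s) + Zn²⁺(aq); Q = [Zn²⁺]^1/[Pb²⁺]^1.
From E = E° − (0.0592/n) log Q: log Q = (E° − E)·n/0.0592 = (+0.65 − (+0.659))·2/0.0592 = -0.3041.
So 1·log[Pb²⁺] = 1·log(0.25) − log Q = -0.6021 − (-0.3041) = -0.2980; [Pb²⁺] = 10^(-0.2980) ≈ 0.50 M.

0.50 M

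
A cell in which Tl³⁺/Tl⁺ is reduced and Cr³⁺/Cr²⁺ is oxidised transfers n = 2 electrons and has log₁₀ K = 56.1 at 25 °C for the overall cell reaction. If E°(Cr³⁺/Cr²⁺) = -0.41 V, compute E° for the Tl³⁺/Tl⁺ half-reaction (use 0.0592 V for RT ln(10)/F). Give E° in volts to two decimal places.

+1.25 V

E°cell = (0.0592/n)·log K = (0.0592/2)(56.1) = +1.661 V.
Since Tl³⁺/Tl⁺ is the cathode and Cr³⁺/Cr²⁺ the anode, E°cell = E°(Tl³⁺/Tl⁺) − E°(Cr³⁺/Cr²⁺).
So E°(Tl³⁺/Tl⁺) = E°cell + E°(Cr³⁺/Cr²⁺) = +1.661 + (-0.41) = +1.25 V.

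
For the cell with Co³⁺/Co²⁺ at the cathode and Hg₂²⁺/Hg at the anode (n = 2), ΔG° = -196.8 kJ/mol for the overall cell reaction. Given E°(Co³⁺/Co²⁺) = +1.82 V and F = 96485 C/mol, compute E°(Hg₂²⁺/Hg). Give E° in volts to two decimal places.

E°cell = −ΔG°/(nF) = −(-196.8×10³)/((2)(96485)) = +1.020 V.
Since Co³⁺/Co²⁺ is the cathode and Hg₂²⁺/Hg the anode, E°cell = E°(Co³⁺/Co²⁺) − E°(Hg₂²⁺/Hg).
So E°(Hg₂²⁺/Hg) = E°(Co³⁺/Co²⁺) − E°cell = (+1.82) − (+1.020) = +0.80 V.

+0.80 V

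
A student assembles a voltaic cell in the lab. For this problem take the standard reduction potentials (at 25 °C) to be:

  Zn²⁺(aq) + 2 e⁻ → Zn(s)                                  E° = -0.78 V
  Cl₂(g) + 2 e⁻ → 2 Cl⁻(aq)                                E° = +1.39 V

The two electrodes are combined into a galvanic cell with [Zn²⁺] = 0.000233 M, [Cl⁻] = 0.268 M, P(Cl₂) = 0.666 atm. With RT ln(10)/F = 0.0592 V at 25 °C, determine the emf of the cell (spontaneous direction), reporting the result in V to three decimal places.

+2.306 V

Cl₂/Cl⁻ is the cathode (higher E°), Zn²⁺/Zn the anode: E°cell = +1.39 − (-0.78) = +2.17 V, n = 2.
Overall: Cl₂(g) + Zn(s) → 2 Cl⁻(aq) + Zn²⁺(aq)
Q = [Cl⁻]^2·[Zn²⁺] / (P(Cl₂)); log Q = -4.600.
E = E° − (0.0592/n) log Q = +2.17 − (0.0592/2)(-4.600) = +2.306 V.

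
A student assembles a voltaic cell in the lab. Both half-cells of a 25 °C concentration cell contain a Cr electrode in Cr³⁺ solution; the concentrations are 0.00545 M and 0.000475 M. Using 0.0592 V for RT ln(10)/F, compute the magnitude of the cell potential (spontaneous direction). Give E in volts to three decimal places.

For a concentration cell E°cell = 0. The 0.00545 M side is the cathode (reduction is favoured where [Cr³⁺] is higher).
With n = 3, E = −(0.0592/3) log([Cr³⁺]ₐₙ/[Cr³⁺]꜀ₐₜ) = −(0.0592/3) log(0.000475/0.00545) = −(0.0592/3)(-1.060) = +0.021 V.

+0.021 V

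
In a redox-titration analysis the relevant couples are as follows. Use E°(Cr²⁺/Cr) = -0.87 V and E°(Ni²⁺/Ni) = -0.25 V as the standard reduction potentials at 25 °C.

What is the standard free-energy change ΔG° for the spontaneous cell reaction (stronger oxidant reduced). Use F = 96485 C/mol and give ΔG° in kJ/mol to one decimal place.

-119.6 kJ/mol

Ni²⁺/Ni (E° = -0.25 V) is the cathode; Cr²⁺/Cr (E° = -0.87 V) is the anode, so E°cell = +0.62 V.
Balancing electrons gives n = 2 (lcm of 2 and 2).
ΔG° = −nFE° = −(2)(96485)(+0.62) = -119,641 J = -119.6 kJ/mol.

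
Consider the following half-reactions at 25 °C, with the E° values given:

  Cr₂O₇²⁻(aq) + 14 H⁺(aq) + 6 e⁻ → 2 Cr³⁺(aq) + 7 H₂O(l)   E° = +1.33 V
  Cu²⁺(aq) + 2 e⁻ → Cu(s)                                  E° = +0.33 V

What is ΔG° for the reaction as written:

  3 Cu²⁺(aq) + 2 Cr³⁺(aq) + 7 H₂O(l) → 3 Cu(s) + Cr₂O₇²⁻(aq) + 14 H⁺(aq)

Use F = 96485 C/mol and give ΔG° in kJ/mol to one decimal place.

+578.9 kJ/mol

As written, Cu²⁺/Cu is reduced (cathode) and Cr₂O₇²⁻/Cr³⁺ is oxidised (anode), so E°cell = (+0.33) − (+1.33) = -1.00 V.
Balancing electrons gives n = 6.
ΔG° = −nFE° = −(6)(96485)(-1.00) = 578,910 J = +578.9 kJ/mol.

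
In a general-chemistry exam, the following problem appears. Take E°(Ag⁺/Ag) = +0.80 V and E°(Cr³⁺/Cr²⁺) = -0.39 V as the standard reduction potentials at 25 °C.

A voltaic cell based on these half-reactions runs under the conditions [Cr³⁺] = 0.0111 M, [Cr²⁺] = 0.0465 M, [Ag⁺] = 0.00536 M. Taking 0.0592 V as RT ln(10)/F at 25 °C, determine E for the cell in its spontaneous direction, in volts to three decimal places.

+1.092 V

Ag⁺/Ag is the cathode (higher E°), Cr³⁺/Cr²⁺ the anode: E°cell = +0.80 − (-0.39) = +1.19 V, n = 1.
Overall: Ag⁺(aq) + Cr²⁺(aq) → Ag(s) + Cr³⁺(aq)
Q = [Cr³⁺] / ([Ag⁺]·[Cr²⁺]); log Q = 1.649.
E = E° − (0.0592/n) log Q = +1.19 − (0.0592/1)(1.649) = +1.092 V.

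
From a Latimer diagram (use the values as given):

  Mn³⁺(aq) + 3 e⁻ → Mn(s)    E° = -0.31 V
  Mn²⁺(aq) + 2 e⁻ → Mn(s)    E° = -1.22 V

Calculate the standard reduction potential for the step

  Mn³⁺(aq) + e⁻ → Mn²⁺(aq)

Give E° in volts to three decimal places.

Sequential free energies add, so n₃E°₃ = n₁E°₁ + n₂E°₂.
With n₃ = 3, and the known step contributing 2×(-1.22) V, the unknown satisfies 1·E° = 3×(-0.31) − 2×(-1.22) = +1.510.
E° = +1.510 / 1 = +1.510 V.

+1.510 V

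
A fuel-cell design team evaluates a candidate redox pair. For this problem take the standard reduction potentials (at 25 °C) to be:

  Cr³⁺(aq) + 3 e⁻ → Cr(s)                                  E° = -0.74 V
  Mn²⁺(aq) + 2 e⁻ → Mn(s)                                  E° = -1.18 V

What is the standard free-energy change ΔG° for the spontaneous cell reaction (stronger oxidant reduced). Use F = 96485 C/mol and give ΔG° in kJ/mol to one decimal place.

-254.7 kJ/mol

Cr³⁺/Cr (E° = -0.74 V) is the cathode; Mn²⁺/Mn (E° = -1.18 V) is the anode, so E°cell = +0.44 V.
Balancing electrons gives n = 6 (lcm of 3 and 2).
ΔG° = −nFE° = −(6)(96485)(+0.44) = -254,720 J = -254.7 kJ/mol.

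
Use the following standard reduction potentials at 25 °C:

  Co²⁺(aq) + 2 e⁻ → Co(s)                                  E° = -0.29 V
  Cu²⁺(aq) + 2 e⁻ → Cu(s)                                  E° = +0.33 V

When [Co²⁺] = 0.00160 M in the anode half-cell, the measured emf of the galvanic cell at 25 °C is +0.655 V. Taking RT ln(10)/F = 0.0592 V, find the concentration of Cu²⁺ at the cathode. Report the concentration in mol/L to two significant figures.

Cu²⁺/Cu is the cathode, Co²⁺/Co the anode: E°cell = +0.62 V, n = 2.
Overall reaction: Cu²⁺(aq) + Co(s) → Cu(s) + Co²⁺(aq); Q = [Co²⁺]^1/[Cu²⁺]^1.
From E = E° − (0.0592/n) log Q: log Q = (E° − E)·n/0.0592 = (+0.62 − (+0.655))·2/0.0592 = -1.1824.
So 1·log[Cu²⁺] = 1·log(0.0016) − log Q = -2.7959 − (-1.1824) = -1.6135; [Cu²⁺] = 10^(-1.6135) ≈ 0.024 M.

0.024 M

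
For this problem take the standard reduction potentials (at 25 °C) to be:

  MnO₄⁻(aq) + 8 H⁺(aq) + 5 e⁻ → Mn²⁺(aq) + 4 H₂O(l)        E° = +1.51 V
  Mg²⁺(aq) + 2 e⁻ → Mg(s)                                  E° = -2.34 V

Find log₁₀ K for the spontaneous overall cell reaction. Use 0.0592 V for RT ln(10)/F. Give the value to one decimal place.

Cathode: MnO₄⁻/Mn²⁺; anode: Mg²⁺/Mg. E°cell = +3.85 V, n = 10.
log K = nE°cell / 0.0592 = (10)(+3.85) / 0.0592 = 650.3.

650.3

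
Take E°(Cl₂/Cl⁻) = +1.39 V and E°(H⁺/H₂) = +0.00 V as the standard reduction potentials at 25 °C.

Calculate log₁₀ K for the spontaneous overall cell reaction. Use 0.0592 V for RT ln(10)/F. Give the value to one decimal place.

Cathode: Cl₂/Cl⁻; anode: H⁺/H₂. E°cell = +1.39 V, n = 2.
log K = nE°cell / 0.0592 = (2)(+1.39) / 0.0592 = 47.0.

47.0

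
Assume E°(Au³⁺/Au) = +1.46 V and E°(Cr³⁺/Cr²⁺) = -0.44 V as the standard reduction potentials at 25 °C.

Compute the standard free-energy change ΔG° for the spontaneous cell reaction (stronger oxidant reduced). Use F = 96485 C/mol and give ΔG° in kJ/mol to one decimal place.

Au³⁺/Au (E° = +1.46 V) is the cathode; Cr³⁺/Cr²⁺ (E° = -0.44 V) is the anode, so E°cell = +1.90 V.
Balancing electrons gives n = 3 (lcm of 3 and 1).
ΔG° = −nFE° = −(3)(96485)(+1.90) = -549,964 J = -550.0 kJ/mol.

-550.0 kJ/mol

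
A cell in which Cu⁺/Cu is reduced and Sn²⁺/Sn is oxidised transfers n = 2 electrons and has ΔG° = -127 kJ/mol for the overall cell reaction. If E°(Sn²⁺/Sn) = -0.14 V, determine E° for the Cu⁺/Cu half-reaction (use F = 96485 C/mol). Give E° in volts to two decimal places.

+0.52 V

E°cell = −ΔG°/(nF) = −(-127×10³)/((2)(96485)) = +0.658 V.
Since Cu⁺/Cu is the cathode and Sn²⁺/Sn the anode, E°cell = E°(Cu⁺/Cu) − E°(Sn²⁺/Sn).
So E°(Cu⁺/Cu) = E°cell + E°(Sn²⁺/Sn) = +0.658 + (-0.14) = +0.52 V.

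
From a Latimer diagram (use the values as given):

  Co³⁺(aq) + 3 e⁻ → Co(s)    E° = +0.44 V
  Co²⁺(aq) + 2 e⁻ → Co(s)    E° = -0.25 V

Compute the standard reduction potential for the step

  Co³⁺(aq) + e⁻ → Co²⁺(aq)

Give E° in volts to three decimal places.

+1.820 V

Sequential free energies add, so n₃E°₃ = n₁E°₁ + n₂E°₂.
With n₃ = 3, and the known step contributing 2×(-0.25) V, the unknown satisfies 1·E° = 3×(+0.44) − 2×(-0.25) = +1.820.
E° = +1.820 / 1 = +1.820 V.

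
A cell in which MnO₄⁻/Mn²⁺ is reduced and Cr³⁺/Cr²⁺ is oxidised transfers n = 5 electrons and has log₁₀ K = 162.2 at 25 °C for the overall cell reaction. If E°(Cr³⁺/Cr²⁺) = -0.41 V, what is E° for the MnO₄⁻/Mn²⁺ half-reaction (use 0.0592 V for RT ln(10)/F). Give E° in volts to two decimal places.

E°cell = (0.0592/n)·log K = (0.0592/5)(162.2) = +1.920 V.
Since MnO₄⁻/Mn²⁺ is the cathode and Cr³⁺/Cr²⁺ the anode, E°cell = E°(MnO₄⁻/Mn²⁺) − E°(Cr³⁺/Cr²⁺).
So E°(MnO₄⁻/Mn²⁺) = E°cell + E°(Cr³⁺/Cr²⁺) = +1.920 + (-0.41) = +1.51 V.

+1.51 V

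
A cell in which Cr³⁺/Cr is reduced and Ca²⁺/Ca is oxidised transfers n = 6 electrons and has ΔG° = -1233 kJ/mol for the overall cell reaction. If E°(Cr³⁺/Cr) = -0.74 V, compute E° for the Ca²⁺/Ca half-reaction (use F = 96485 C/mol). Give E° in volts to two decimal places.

-2.87 V

E°cell = −ΔG°/(nF) = −(-1233×10³)/((6)(96485)) = +2.130 V.
Since Cr³⁺/Cr is the cathode and Ca²⁺/Ca the anode, E°cell = E°(Cr³⁺/Cr) − E°(Ca²⁺/Ca).
So E°(Ca²⁺/Ca) = E°(Cr³⁺/Cr) − E°cell = (-0.74) − (+2.130) = -2.87 V.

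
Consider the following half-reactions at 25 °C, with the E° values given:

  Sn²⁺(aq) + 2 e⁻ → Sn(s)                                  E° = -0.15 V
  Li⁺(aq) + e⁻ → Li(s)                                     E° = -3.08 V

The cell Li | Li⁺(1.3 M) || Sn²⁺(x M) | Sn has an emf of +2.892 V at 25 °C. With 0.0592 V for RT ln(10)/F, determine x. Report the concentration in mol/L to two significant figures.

0.088 M

Sn²⁺/Sn is the cathode, Li⁺/Li the anode: E°cell = +2.93 V, n = 2.
Overall reaction: Sn²⁺(aq) + 2 Li(s) → Sn(s) + 2 Li⁺(aq); Q = [Li⁺]^2/[Sn²⁺]^1.
From E = E° − (0.0592/n) log Q: log Q = (E° − E)·n/0.0592 = (+2.93 − (+2.892))·2/0.0592 = 1.2838.
So 1·log[Sn²⁺] = 2·log(1.3) − log Q = 0.2279 − (1.2838) = -1.0559; [Sn²⁺] = 10^(-1.0559) ≈ 0.088 M.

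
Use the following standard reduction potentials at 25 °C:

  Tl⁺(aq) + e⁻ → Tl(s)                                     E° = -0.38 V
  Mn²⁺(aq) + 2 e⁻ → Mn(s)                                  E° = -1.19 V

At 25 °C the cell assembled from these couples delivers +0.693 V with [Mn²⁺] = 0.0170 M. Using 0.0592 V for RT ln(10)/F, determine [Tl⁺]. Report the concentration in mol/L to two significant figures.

0.0014 M

Tl⁺/Tl is the cathode, Mn²⁺/Mn the anode: E°cell = +0.81 V, n = 2.
Overall reaction: 2 Tl⁺(aq) + Mn(s) → 2 Tl(s) + Mn²⁺(aq); Q = [Mn²⁺]^1/[Tl⁺]^2.
From E = E° − (0.0592/n) log Q: log Q = (E° − E)·n/0.0592 = (+0.81 − (+0.693))·2/0.0592 = 3.9527.
So 2·log[Tl⁺] = 1·log(0.017) − log Q = -1.7696 − (3.9527) = -5.7223; log[Tl⁺] = -5.7223 / 2 = -2.8611; [Tl⁺] = 10^(-2.8611) ≈ 0.0014 M.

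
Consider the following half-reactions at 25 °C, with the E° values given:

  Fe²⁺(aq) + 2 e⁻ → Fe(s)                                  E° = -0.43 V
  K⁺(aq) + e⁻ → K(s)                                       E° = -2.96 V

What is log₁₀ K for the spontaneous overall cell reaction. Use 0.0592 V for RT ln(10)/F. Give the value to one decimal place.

Cathode: Fe²⁺/Fe; anode: K⁺/K. E°cell = +2.53 V, n = 2.
log K = nE°cell / 0.0592 = (2)(+2.53) / 0.0592 = 85.5.

85.5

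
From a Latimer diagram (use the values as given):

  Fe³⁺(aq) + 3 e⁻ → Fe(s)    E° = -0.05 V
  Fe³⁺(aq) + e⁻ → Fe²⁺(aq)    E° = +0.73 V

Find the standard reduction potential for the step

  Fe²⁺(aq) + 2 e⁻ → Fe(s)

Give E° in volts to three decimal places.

-0.440 V

Sequential free energies add, so n₃E°₃ = n₁E°₁ + n₂E°₂.
With n₃ = 3, and the known step contributing 1×(+0.73) V, the unknown satisfies 2·E° = 3×(-0.05) − 1×(+0.73) = -0.880.
E° = -0.880 / 2 = -0.440 V.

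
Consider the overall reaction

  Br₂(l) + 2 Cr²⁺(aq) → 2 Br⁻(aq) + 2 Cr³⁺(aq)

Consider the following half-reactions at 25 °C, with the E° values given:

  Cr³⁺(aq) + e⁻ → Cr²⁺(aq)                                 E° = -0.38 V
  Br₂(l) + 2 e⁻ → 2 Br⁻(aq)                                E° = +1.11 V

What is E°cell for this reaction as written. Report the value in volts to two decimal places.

The Br₂/Br⁻ couple has the higher reduction potential, so it is the cathode; Cr³⁺/Cr²⁺ is oxidised at the anode.
E°cell = E°(cathode) − E°(anode) = (+1.11) − (-0.38) = +1.49 V.

+1.49 V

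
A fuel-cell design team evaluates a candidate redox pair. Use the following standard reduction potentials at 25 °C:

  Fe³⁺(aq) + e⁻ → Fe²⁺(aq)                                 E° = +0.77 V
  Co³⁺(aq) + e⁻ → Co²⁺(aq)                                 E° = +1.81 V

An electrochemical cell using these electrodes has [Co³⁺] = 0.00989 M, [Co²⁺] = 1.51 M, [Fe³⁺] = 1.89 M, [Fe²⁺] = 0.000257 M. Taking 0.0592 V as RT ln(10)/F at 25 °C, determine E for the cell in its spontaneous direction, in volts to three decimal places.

+0.682 V

Co³⁺/Co²⁺ is the cathode (higher E°), Fe³⁺/Fe²⁺ the anode: E°cell = +1.81 − (+0.77) = +1.04 V, n = 1.
Overall: Co³⁺(aq) + Fe²⁺(aq) → Co²⁺(aq) + Fe³⁺(aq)
Q = [Co²⁺]·[Fe³⁺] / ([Co³⁺]·[Fe²⁺]); log Q = 6.050.
E = E° − (0.0592/n) log Q = +1.04 − (0.0592/1)(6.050) = +0.682 V.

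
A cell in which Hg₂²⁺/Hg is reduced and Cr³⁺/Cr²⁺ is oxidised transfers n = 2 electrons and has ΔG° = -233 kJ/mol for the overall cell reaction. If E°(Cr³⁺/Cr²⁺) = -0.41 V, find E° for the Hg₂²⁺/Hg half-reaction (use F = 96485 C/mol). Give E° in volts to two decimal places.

E°cell = −ΔG°/(nF) = −(-233×10³)/((2)(96485)) = +1.207 V.
Since Hg₂²⁺/Hg is the cathode and Cr³⁺/Cr²⁺ the anode, E°cell = E°(Hg₂²⁺/Hg) − E°(Cr³⁺/Cr²⁺).
So E°(Hg₂²⁺/Hg) = E°cell + E°(Cr³⁺/Cr²⁺) = +1.207 + (-0.41) = +0.80 V.

+0.80 V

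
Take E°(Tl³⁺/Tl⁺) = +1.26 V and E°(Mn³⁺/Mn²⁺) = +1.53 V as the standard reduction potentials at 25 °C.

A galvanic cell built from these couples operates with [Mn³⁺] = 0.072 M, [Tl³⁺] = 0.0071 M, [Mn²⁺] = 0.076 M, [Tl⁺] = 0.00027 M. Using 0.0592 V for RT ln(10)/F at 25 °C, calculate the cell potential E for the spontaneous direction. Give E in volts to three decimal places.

+0.227 V

Mn³⁺/Mn²⁺ is the cathode (higher E°), Tl³⁺/Tl⁺ the anode: E°cell = +1.53 − (+1.26) = +0.27 V, n = 2.
Overall: 2 Mn³⁺(aq) + Tl⁺(aq) → 2 Mn²⁺(aq) + Tl³⁺(aq)
Q = [Mn²⁺]^2·[Tl³⁺] / ([Mn³⁺]^2·[Tl⁺]); log Q = 1.467.
E = E° − (0.0592/n) log Q = +0.27 − (0.0592/2)(1.467) = +0.227 V.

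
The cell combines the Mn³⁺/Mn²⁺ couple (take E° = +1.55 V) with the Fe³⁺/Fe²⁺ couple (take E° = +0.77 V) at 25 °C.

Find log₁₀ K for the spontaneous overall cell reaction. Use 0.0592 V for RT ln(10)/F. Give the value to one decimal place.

13.2

Cathode: Mn³⁺/Mn²⁺; anode: Fe³⁺/Fe²⁺. E°cell = +0.78 V, n = 1.
log K = nE°cell / 0.0592 = (1)(+0.78) / 0.0592 = 13.2.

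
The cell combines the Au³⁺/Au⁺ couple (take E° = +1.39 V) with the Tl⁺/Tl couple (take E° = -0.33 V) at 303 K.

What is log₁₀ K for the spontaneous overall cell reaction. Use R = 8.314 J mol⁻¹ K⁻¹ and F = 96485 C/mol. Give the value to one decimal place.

57.2

Cathode: Au³⁺/Au⁺; anode: Tl⁺/Tl. E°cell = (+1.39) − (-0.33) = +1.72 V, with n = 2.
ΔG° = −nFE° = −RT ln K, so ln K = nFE°/(RT) = (2)(96485)(+1.72) / ((8.314)(303)) = 131.755.
log₁₀ K = 131.755 / ln 10 = 57.2.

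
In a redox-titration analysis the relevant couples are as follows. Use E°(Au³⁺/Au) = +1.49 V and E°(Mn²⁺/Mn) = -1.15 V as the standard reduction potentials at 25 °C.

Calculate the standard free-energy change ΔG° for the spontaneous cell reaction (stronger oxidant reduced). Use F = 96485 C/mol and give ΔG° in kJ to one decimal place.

Au³⁺/Au (E° = +1.49 V) is the cathode; Mn²⁺/Mn (E° = -1.15 V) is the anode, so E°cell = +2.64 V.
Balancing electrons gives n = 6 (lcm of 3 and 2).
ΔG° = −nFE° = −(6)(96485)(+2.64) = -1,528,322 J = -1528.3 kJ.

-1528.3 kJ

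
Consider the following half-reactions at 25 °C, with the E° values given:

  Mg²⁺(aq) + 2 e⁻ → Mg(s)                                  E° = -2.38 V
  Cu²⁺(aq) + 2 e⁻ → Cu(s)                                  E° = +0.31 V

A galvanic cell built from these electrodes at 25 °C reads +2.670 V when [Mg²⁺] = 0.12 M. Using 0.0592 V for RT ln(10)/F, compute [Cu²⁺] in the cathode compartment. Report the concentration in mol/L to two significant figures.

Cu²⁺/Cu is the cathode, Mg²⁺/Mg the anode: E°cell = +2.69 V, n = 2.
Overall reaction: Cu²⁺(aq) + Mg(s) → Cu(s) + Mg²⁺(aq); Q = [Mg²⁺]^1/[Cu²⁺]^1.
From E = E° − (0.0592/n) log Q: log Q = (E° − E)·n/0.0592 = (+2.69 − (+2.670))·2/0.0592 = 0.6757.
So 1·log[Cu²⁺] = 1·log(0.12) − log Q = -0.9208 − (0.6757) = -1.5965; [Cu²⁺] = 10^(-1.5965) ≈ 0.025 M.

0.025 M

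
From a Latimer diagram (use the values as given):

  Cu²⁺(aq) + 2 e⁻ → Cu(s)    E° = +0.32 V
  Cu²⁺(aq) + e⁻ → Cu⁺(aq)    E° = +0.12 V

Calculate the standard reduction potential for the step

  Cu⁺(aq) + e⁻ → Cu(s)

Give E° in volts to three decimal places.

+0.520 V

Sequential free energies add, so n₃E°₃ = n₁E°₁ + n₂E°₂.
With n₃ = 2, and the known step contributing 1×(+0.12) V, the unknown satisfies 1·E° = 2×(+0.32) − 1×(+0.12) = +0.520.
E° = +0.520 / 1 = +0.520 V.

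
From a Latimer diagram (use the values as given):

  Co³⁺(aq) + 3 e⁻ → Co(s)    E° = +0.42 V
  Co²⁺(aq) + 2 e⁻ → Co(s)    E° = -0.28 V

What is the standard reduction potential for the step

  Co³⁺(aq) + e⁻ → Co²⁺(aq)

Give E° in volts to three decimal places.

Sequential free energies add, so n₃E°₃ = n₁E°₁ + n₂E°₂.
With n₃ = 3, and the known step contributing 2×(-0.28) V, the unknown satisfies 1·E° = 3×(+0.42) − 2×(-0.28) = +1.820.
E° = +1.820 / 1 = +1.820 V.

+1.820 V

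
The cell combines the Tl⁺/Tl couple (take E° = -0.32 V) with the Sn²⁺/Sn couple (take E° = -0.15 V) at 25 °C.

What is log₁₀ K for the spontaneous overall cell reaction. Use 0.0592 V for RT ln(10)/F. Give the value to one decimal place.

Cathode: Sn²⁺/Sn; anode: Tl⁺/Tl. E°cell = +0.17 V, n = 2.
log K = nE°cell / 0.0592 = (2)(+0.17) / 0.0592 = 5.7.

5.7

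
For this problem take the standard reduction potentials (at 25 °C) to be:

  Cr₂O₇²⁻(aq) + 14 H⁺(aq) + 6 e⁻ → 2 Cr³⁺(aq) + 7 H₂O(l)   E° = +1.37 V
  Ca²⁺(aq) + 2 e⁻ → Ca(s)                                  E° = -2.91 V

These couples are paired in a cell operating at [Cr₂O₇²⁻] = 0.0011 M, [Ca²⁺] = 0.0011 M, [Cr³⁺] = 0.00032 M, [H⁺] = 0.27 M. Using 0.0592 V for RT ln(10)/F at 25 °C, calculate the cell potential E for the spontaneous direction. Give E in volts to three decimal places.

+4.329 V

Cr₂O₇²⁻/Cr³⁺ is the cathode (higher E°), Ca²⁺/Ca the anode: E°cell = +1.37 − (-2.91) = +4.28 V, n = 6.
Overall: Cr₂O₇²⁻(aq) + 14 H⁺(aq) + 3 Ca(s) → 2 Cr³⁺(aq) + 7 H₂O(l) + 3 Ca²⁺(aq)
Q = [Cr³⁺]^2·[Ca²⁺]^3 / ([Cr₂O₇²⁻]·[H⁺]^14); log Q = -4.946.
E = E° − (0.0592/n) log Q = +4.28 − (0.0592/6)(-4.946) = +4.329 V.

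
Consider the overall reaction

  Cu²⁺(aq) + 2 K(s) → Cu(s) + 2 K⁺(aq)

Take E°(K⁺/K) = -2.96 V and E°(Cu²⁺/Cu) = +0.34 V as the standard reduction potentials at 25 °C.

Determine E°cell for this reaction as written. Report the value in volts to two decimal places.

+3.30 V

The Cu²⁺/Cu couple has the higher reduction potential, so it is the cathode; K⁺/K is oxidised at the anode.
E°cell = E°(cathode) − E°(anode) = (+0.34) − (-2.96) = +3.30 V.
Since E°cell > 0, the reaction is spontaneous under standard conditions.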